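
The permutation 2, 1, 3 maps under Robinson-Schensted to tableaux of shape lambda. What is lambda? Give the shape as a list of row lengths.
[2, 1]

Row-insert each entry into an empty tableau.

After inserting 2: P = [[2]].
After inserting 1: P = [[1], [2]].
After inserting 3: P = [[1, 3], [2]].

The final insertion tableau P = [[1, 3], [2]] has shape [2, 1].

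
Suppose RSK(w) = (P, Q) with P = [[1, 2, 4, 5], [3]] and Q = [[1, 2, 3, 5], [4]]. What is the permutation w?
1 3 4 2 5

Reverse the RSK construction: for i from n down to 1, find the cell of Q containing i, remove the entry at that cell from P, and reverse-bump it up through P; the value ejected from row 1 is w(i).

Step i=5: Q has 5 at row 1, column 4; remove that cell from P, ejecting 5. So w(5) = 5. P is now [[1, 2, 4], [3]].
Step i=4: Q has 4 at row 2, column 1; remove 3 from row 2 of P and reverse-bump: 3 enters row 1 and ejects 2. So w(4) = 2. P is now [[1, 3, 4]].
Step i=3: Q has 3 at row 1, column 3; remove that cell from P, ejecting 4. So w(3) = 4. P is now [[1, 3]].
Step i=2: Q has 2 at row 1, column 2; remove that cell from P, ejecting 3. So w(2) = 3. P is now [[1]].
Step i=1: Q has 1 at row 1, column 1; remove that cell from P, ejecting 1. So w(1) = 1. P is now [].

So w = 1 3 4 2 5.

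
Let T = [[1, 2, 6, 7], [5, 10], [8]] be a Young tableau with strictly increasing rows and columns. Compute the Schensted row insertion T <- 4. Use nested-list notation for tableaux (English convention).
In row 1, 4 replaces 6 (the leftmost entry greater than 4); 6 is bumped to row 2. In row 2, 6 replaces 10 (the leftmost entry greater than 6); 10 is bumped to row 3. 10 is appended to row 3. The new tableau is [[1, 2, 4, 7], [5, 6], [8, 10]].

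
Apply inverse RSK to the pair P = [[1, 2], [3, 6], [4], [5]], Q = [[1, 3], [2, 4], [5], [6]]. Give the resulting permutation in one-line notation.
Reverse the RSK construction: for i from n down to 1, find the cell of Q containing i, remove the entry at that cell from P, and reverse-bump it up through P; the value ejected from row 1 is w(i).

Step i=6: Q has 6 at row 4, column 1; remove 5 from row 4 of P and reverse-bump: 5 enters row 3 and ejects 4; 4 enters row 2 and ejects 3; 3 enters row 1 and ejects 2. So w(6) = 2. P is now [[1, 3], [4, 6], [5]].
Step i=5: Q has 5 at row 3, column 1; remove 5 from row 3 of P and reverse-bump: 5 enters row 2 and ejects 4; 4 enters row 1 and ejects 3. So w(5) = 3. P is now [[1, 4], [5, 6]].
Step i=4: Q has 4 at row 2, column 2; remove 6 from row 2 of P and reverse-bump: 6 enters row 1 and ejects 4. So w(4) = 4. P is now [[1, 6], [5]].
Step i=3: Q has 3 at row 1, column 2; remove that cell from P, ejecting 6. So w(3) = 6. P is now [[1], [5]].
Step i=2: Q has 2 at row 2, column 1; remove 5 from row 2 of P and reverse-bump: 5 enters row 1 and ejects 1. So w(2) = 1. P is now [[5]].
Step i=1: Q has 1 at row 1, column 1; remove that cell from P, ejecting 5. So w(1) = 5. P is now [].

So w = 5 1 6 4 3 2.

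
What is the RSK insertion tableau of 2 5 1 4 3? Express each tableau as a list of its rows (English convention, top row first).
Insert 2: appended to row 1. P = [[2]].
Insert 5: appended to row 1. P = [[2, 5]].
Insert 1: 1 bumps 2 from row 1; 2 starts row 2. P = [[1, 5], [2]].
Insert 4: 4 bumps 5 from row 1; 5 appends to row 2. P = [[1, 4], [2, 5]].
Insert 3: 3 bumps 4 from row 1; 4 bumps 5 from row 2; 5 starts row 3. P = [[1, 3], [2, 4], [5]].

So P = [[1, 3], [2, 4], [5]].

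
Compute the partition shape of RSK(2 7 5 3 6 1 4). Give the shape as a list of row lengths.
[3, 2, 1, 1]

RSK row insertion gives P = [[1, 3, 4], [2, 6], [5], [7]], which has shape [3, 2, 1, 1].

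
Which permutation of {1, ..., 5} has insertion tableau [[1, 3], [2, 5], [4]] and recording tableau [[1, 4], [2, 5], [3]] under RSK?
4 2 1 5 3

Reverse the RSK construction: for i from n down to 1, find the cell of Q containing i, remove the entry at that cell from P, and reverse-bump it up through P; the value ejected from row 1 is w(i).

Step i=5: Q has 5 at row 2, column 2; remove 5 from row 2 of P and reverse-bump: 5 enters row 1 and ejects 3. So w(5) = 3. P is now [[1, 5], [2], [4]].
Step i=4: Q has 4 at row 1, column 2; remove that cell from P, ejecting 5. So w(4) = 5. P is now [[1], [2], [4]].
Step i=3: Q has 3 at row 3, column 1; remove 4 from row 3 of P and reverse-bump: 4 enters row 2 and ejects 2; 2 enters row 1 and ejects 1. So w(3) = 1. P is now [[2], [4]].
Step i=2: Q has 2 at row 2, column 1; remove 4 from row 2 of P and reverse-bump: 4 enters row 1 and ejects 2. So w(2) = 2. P is now [[4]].
Step i=1: Q has 1 at row 1, column 1; remove that cell from P, ejecting 4. So w(1) = 4. P is now [].

So w = 4 2 1 5 3.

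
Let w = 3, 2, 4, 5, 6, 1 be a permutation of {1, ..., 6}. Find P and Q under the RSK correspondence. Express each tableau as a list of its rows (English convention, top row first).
Insert each entry of the permutation into P by Schensted row insertion, recording in Q the position of each new cell.

After inserting 3: P = [[3]].
After inserting 2: P = [[2], [3]].
After inserting 4: P = [[2, 4], [3]].
After inserting 5: P = [[2, 4, 5], [3]].
After inserting 6: P = [[2, 4, 5, 6], [3]].
After inserting 1: P = [[1, 4, 5, 6], [2], [3]].

So P = [[1, 4, 5, 6], [2], [3]], Q = [[1, 3, 4, 5], [2], [6]].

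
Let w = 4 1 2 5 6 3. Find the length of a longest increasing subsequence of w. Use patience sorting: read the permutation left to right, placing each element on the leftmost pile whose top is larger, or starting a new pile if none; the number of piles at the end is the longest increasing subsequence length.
4

4: new pile. tops = [4]
1: onto pile 1 (replacing 4). tops = [1]
2: new pile. tops = [1, 2]
5: new pile. tops = [1, 2, 5]
6: new pile. tops = [1, 2, 5, 6]
3: onto pile 3 (replacing 5). tops = [1, 2, 3, 6]

4 piles, so the longest increasing subsequence has length 4.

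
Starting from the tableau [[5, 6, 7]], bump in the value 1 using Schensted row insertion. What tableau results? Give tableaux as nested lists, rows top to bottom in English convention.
In row 1, 1 replaces 5 (the leftmost entry greater than 1); 5 is bumped to row 2. 5 starts a new row 2. The new tableau is [[1, 6, 7], [5]].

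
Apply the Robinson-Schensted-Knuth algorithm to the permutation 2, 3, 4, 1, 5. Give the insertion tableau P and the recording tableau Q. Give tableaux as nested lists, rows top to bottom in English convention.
P = [[1, 3, 4, 5], [2]], Q = [[1, 2, 3, 5], [4]]

Insert each entry of the permutation into P by Schensted row insertion, recording in Q the position of each new cell.

Insert 2: appended to row 1. P = [[2]].
Insert 3: appended to row 1. P = [[2, 3]].
Insert 4: appended to row 1. P = [[2, 3, 4]].
Insert 1: 1 bumps 2 from row 1; 2 starts row 2. P = [[1, 3, 4], [2]].
Insert 5: appended to row 1. P = [[1, 3, 4, 5], [2]].

So P = [[1, 3, 4, 5], [2]], Q = [[1, 2, 3, 5], [4]].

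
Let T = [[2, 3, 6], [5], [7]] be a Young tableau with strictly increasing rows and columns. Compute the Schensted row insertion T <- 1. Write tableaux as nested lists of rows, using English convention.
[[1, 3, 6], [2], [5], [7]]

In row 1, 1 replaces 2 (the leftmost entry greater than 1); 2 is bumped to row 2. In row 2, 2 replaces 5 (the leftmost entry greater than 2); 5 is bumped to row 3. In row 3, 5 replaces 7 (the leftmost entry greater than 5); 7 is bumped to row 4. 7 starts a new row 4. The new tableau is [[1, 3, 6], [2], [5], [7]].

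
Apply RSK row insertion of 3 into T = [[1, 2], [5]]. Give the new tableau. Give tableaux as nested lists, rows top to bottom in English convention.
3 is larger than every entry of row 1, so it is appended to row 1. The new tableau is [[1, 2, 3], [5]].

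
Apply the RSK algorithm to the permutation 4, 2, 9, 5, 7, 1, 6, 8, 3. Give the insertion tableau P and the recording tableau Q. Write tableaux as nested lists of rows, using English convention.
P = [[1, 3, 6, 8], [2, 5], [4, 7], [9]], Q = [[1, 3, 5, 8], [2, 4], [6, 7], [9]]

Insert each entry of the permutation into P by Schensted row insertion, recording in Q the position of each new cell.

Insert 4: appended to row 1. P = [[4]].
Insert 2: 2 bumps 4 from row 1; 4 starts row 2. P = [[2], [4]].
Insert 9: appended to row 1. P = [[2, 9], [4]].
Insert 5: 5 bumps 9 from row 1; 9 appends to row 2. P = [[2, 5], [4, 9]].
Insert 7: appended to row 1. P = [[2, 5, 7], [4, 9]].
Insert 1: 1 bumps 2 from row 1; 2 bumps 4 from row 2; 4 starts row 3. P = [[1, 5, 7], [2, 9], [4]].
Insert 6: 6 bumps 7 from row 1; 7 bumps 9 from row 2; 9 appends to row 3. P = [[1, 5, 6], [2, 7], [4, 9]].
Insert 8: appended to row 1. P = [[1, 5, 6, 8], [2, 7], [4, 9]].
Insert 3: 3 bumps 5 from row 1; 5 bumps 7 from row 2; 7 bumps 9 from row 3; 9 starts row 4. P = [[1, 3, 6, 8], [2, 5], [4, 7], [9]].

So P = [[1, 3, 6, 8], [2, 5], [4, 7], [9]], Q = [[1, 3, 5, 8], [2, 4], [6, 7], [9]].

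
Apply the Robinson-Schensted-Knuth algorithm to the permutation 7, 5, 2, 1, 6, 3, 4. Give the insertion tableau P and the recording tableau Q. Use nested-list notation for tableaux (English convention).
P = [[1, 3, 4], [2, 6], [5], [7]], Q = [[1, 5, 7], [2, 6], [3], [4]]

Insert each entry of the permutation into P by Schensted row insertion, recording in Q the position of each new cell.

Insert 7: appended to row 1. P = [[7]].
Insert 5: 5 bumps 7 from row 1; 7 starts row 2. P = [[5], [7]].
Insert 2: 2 bumps 5 from row 1; 5 bumps 7 from row 2; 7 starts row 3. P = [[2], [5], [7]].
Insert 1: 1 bumps 2 from row 1; 2 bumps 5 from row 2; 5 bumps 7 from row 3; 7 starts row 4. P = [[1], [2], [5], [7]].
Insert 6: appended to row 1. P = [[1, 6], [2], [5], [7]].
Insert 3: 3 bumps 6 from row 1; 6 appends to row 2. P = [[1, 3], [2, 6], [5], [7]].
Insert 4: appended to row 1. P = [[1, 3, 4], [2, 6], [5], [7]].

So P = [[1, 3, 4], [2, 6], [5], [7]], Q = [[1, 5, 7], [2, 6], [3], [4]].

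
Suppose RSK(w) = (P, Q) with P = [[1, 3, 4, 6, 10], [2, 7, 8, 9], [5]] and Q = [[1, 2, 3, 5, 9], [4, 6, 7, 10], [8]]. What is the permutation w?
5 7 8 2 9 3 4 1 10 6

Reverse the RSK construction: for i from n down to 1, find the cell of Q containing i, remove the entry at that cell from P, and reverse-bump it up through P; the value ejected from row 1 is w(i).

Step i=10: Q has 10 at row 2, column 4; remove 9 from row 2 of P and reverse-bump: 9 enters row 1 and ejects 6. So w(10) = 6. P is now [[1, 3, 4, 9, 10], [2, 7, 8], [5]].
Step i=9: Q has 9 at row 1, column 5; remove that cell from P, ejecting 10. So w(9) = 10. P is now [[1, 3, 4, 9], [2, 7, 8], [5]].
Step i=8: Q has 8 at row 3, column 1; remove 5 from row 3 of P and reverse-bump: 5 enters row 2 and ejects 2; 2 enters row 1 and ejects 1. So w(8) = 1. P is now [[2, 3, 4, 9], [5, 7, 8]].
Step i=7: Q has 7 at row 2, column 3; remove 8 from row 2 of P and reverse-bump: 8 enters row 1 and ejects 4. So w(7) = 4. P is now [[2, 3, 8, 9], [5, 7]].
Step i=6: Q has 6 at row 2, column 2; remove 7 from row 2 of P and reverse-bump: 7 enters row 1 and ejects 3. So w(6) = 3. P is now [[2, 7, 8, 9], [5]].
Step i=5: Q has 5 at row 1, column 4; remove that cell from P, ejecting 9. So w(5) = 9. P is now [[2, 7, 8], [5]].
Step i=4: Q has 4 at row 2, column 1; remove 5 from row 2 of P and reverse-bump: 5 enters row 1 and ejects 2. So w(4) = 2. P is now [[5, 7, 8]].
Step i=3: Q has 3 at row 1, column 3; remove that cell from P, ejecting 8. So w(3) = 8. P is now [[5, 7]].
Step i=2: Q has 2 at row 1, column 2; remove that cell from P, ejecting 7. So w(2) = 7. P is now [[5]].
Step i=1: Q has 1 at row 1, column 1; remove that cell from P, ejecting 5. So w(1) = 5. P is now [].

So w = 5 7 8 2 9 3 4 1 10 6.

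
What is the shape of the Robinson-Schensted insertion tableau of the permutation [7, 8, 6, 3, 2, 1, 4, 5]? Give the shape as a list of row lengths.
[3, 2, 1, 1, 1]

RSK row insertion gives P = [[1, 4, 5], [2, 8], [3], [6], [7]], which has shape [3, 2, 1, 1, 1].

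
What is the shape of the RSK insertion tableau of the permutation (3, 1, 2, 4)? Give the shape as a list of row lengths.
[3, 1]

Row-insert each entry into an empty tableau.

After inserting 3: P = [[3]].
After inserting 1: P = [[1], [3]].
After inserting 2: P = [[1, 2], [3]].
After inserting 4: P = [[1, 2, 4], [3]].

The final insertion tableau P = [[1, 2, 4], [3]] has shape [3, 1].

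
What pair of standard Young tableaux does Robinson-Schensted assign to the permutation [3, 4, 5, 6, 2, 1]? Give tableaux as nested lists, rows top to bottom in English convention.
Insert each entry of the permutation into P by Schensted row insertion, recording in Q the position of each new cell.

Insert 3: appended to row 1. P = [[3]], Q = [[1]].
Insert 4: appended to row 1. P = [[3, 4]], Q = [[1, 2]].
Insert 5: appended to row 1. P = [[3, 4, 5]], Q = [[1, 2, 3]].
Insert 6: appended to row 1. P = [[3, 4, 5, 6]], Q = [[1, 2, 3, 4]].
Insert 2: 2 bumps 3 from row 1; 3 starts row 2. P = [[2, 4, 5, 6], [3]], Q = [[1, 2, 3, 4], [5]].
Insert 1: 1 bumps 2 from row 1; 2 bumps 3 from row 2; 3 starts row 3. P = [[1, 4, 5, 6], [2], [3]], Q = [[1, 2, 3, 4], [5], [6]].

So P = [[1, 4, 5, 6], [2], [3]], Q = [[1, 2, 3, 4], [5], [6]].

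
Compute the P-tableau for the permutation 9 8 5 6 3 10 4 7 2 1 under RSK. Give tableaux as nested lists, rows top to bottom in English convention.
Insert 9: appended to row 1. P = [[9]].
Insert 8: 8 bumps 9 from row 1; 9 starts row 2. P = [[8], [9]].
Insert 5: 5 bumps 8 from row 1; 8 bumps 9 from row 2; 9 starts row 3. P = [[5], [8], [9]].
Insert 6: appended to row 1. P = [[5, 6], [8], [9]].
Insert 3: 3 bumps 5 from row 1; 5 bumps 8 from row 2; 8 bumps 9 from row 3; 9 starts row 4. P = [[3, 6], [5], [8], [9]].
Insert 10: appended to row 1. P = [[3, 6, 10], [5], [8], [9]].
Insert 4: 4 bumps 6 from row 1; 6 appends to row 2. P = [[3, 4, 10], [5, 6], [8], [9]].
Insert 7: 7 bumps 10 from row 1; 10 appends to row 2. P = [[3, 4, 7], [5, 6, 10], [8], [9]].
Insert 2: 2 bumps 3 from row 1; 3 bumps 5 from row 2; 5 bumps 8 from row 3; 8 bumps 9 from row 4; 9 starts row 5. P = [[2, 4, 7], [3, 6, 10], [5], [8], [9]].
Insert 1: 1 bumps 2 from row 1; 2 bumps 3 from row 2; 3 bumps 5 from row 3; 5 bumps 8 from row 4; 8 bumps 9 from row 5; 9 starts row 6. P = [[1, 4, 7], [2, 6, 10], [3], [5], [8], [9]].

So P = [[1, 4, 7], [2, 6, 10], [3], [5], [8], [9]].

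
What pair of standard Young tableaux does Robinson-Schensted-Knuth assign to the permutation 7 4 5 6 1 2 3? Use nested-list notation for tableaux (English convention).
P = [[1, 2, 3], [4, 5, 6], [7]], Q = [[1, 3, 4], [2, 6, 7], [5]]

Insert each entry of the permutation into P by Schensted row insertion, recording in Q the position of each new cell.

Insert 7: appended to row 1. P = [[7]].
Insert 4: 4 bumps 7 from row 1; 7 starts row 2. P = [[4], [7]].
Insert 5: appended to row 1. P = [[4, 5], [7]].
Insert 6: appended to row 1. P = [[4, 5, 6], [7]].
Insert 1: 1 bumps 4 from row 1; 4 bumps 7 from row 2; 7 starts row 3. P = [[1, 5, 6], [4], [7]].
Insert 2: 2 bumps 5 from row 1; 5 appends to row 2. P = [[1, 2, 6], [4, 5], [7]].
Insert 3: 3 bumps 6 from row 1; 6 appends to row 2. P = [[1, 2, 3], [4, 5, 6], [7]].

So P = [[1, 2, 3], [4, 5, 6], [7]], Q = [[1, 3, 4], [2, 6, 7], [5]].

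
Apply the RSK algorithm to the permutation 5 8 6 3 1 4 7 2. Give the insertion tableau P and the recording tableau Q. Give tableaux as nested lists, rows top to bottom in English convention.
Insert each entry of the permutation into P by Schensted row insertion, recording in Q the position of each new cell.

Insert 5: appended to row 1. P = [[5]], Q = [[1]].
Insert 8: appended to row 1. P = [[5, 8]], Q = [[1, 2]].
Insert 6: 6 bumps 8 from row 1; 8 starts row 2. P = [[5, 6], [8]], Q = [[1, 2], [3]].
Insert 3: 3 bumps 5 from row 1; 5 bumps 8 from row 2; 8 starts row 3. P = [[3, 6], [5], [8]], Q = [[1, 2], [3], [4]].
Insert 1: 1 bumps 3 from row 1; 3 bumps 5 from row 2; 5 bumps 8 from row 3; 8 starts row 4. P = [[1, 6], [3], [5], [8]], Q = [[1, 2], [3], [4], [5]].
Insert 4: 4 bumps 6 from row 1; 6 appends to row 2. P = [[1, 4], [3, 6], [5], [8]], Q = [[1, 2], [3, 6], [4], [5]].
Insert 7: appended to row 1. P = [[1, 4, 7], [3, 6], [5], [8]], Q = [[1, 2, 7], [3, 6], [4], [5]].
Insert 2: 2 bumps 4 from row 1; 4 bumps 6 from row 2; 6 appends to row 3. P = [[1, 2, 7], [3, 4], [5, 6], [8]], Q = [[1, 2, 7], [3, 6], [4, 8], [5]].

So P = [[1, 2, 7], [3, 4], [5, 6], [8]], Q = [[1, 2, 7], [3, 6], [4, 8], [5]].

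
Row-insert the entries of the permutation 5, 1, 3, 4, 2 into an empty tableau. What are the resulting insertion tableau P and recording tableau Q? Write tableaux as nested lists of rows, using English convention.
P = [[1, 2, 4], [3], [5]], Q = [[1, 3, 4], [2], [5]]

Insert each entry of the permutation into P by Schensted row insertion, recording in Q the position of each new cell.

Insert 5: appended to row 1. P = [[5]].
Insert 1: 1 bumps 5 from row 1; 5 starts row 2. P = [[1], [5]].
Insert 3: appended to row 1. P = [[1, 3], [5]].
Insert 4: appended to row 1. P = [[1, 3, 4], [5]].
Insert 2: 2 bumps 3 from row 1; 3 bumps 5 from row 2; 5 starts row 3. P = [[1, 2, 4], [3], [5]].

So P = [[1, 2, 4], [3], [5]], Q = [[1, 3, 4], [2], [5]].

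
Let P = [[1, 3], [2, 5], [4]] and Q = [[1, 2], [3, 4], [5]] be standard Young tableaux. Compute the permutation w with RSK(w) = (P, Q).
Reverse the RSK construction: for i from n down to 1, find the cell of Q containing i, remove the entry at that cell from P, and reverse-bump it up through P; the value ejected from row 1 is w(i).

Step i=5: Q has 5 at row 3, column 1; remove 4 from row 3 of P and reverse-bump: 4 enters row 2 and ejects 2; 2 enters row 1 and ejects 1. So w(5) = 1. P is now [[2, 3], [4, 5]].
Step i=4: Q has 4 at row 2, column 2; remove 5 from row 2 of P and reverse-bump: 5 enters row 1 and ejects 3. So w(4) = 3. P is now [[2, 5], [4]].
Step i=3: Q has 3 at row 2, column 1; remove 4 from row 2 of P and reverse-bump: 4 enters row 1 and ejects 2. So w(3) = 2. P is now [[4, 5]].
Step i=2: Q has 2 at row 1, column 2; remove that cell from P, ejecting 5. So w(2) = 5. P is now [[4]].
Step i=1: Q has 1 at row 1, column 1; remove that cell from P, ejecting 4. So w(1) = 4. P is now [].

So w = 4 5 2 3 1.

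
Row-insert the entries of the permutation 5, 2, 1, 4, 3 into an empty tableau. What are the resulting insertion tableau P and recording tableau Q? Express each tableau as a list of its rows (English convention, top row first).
Insert each entry of the permutation into P by Schensted row insertion, recording in Q the position of each new cell.

Insert 5: appended to row 1. P = [[5]], Q = [[1]].
Insert 2: 2 bumps 5 from row 1; 5 starts row 2. P = [[2], [5]], Q = [[1], [2]].
Insert 1: 1 bumps 2 from row 1; 2 bumps 5 from row 2; 5 starts row 3. P = [[1], [2], [5]], Q = [[1], [2], [3]].
Insert 4: appended to row 1. P = [[1, 4], [2], [5]], Q = [[1, 4], [2], [3]].
Insert 3: 3 bumps 4 from row 1; 4 appends to row 2. P = [[1, 3], [2, 4], [5]], Q = [[1, 4], [2, 5], [3]].

So P = [[1, 3], [2, 4], [5]], Q = [[1, 4], [2, 5], [3]].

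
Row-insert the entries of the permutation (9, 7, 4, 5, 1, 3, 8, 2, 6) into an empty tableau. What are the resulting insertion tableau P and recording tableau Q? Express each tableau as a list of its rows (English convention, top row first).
Insert each entry of the permutation into P by Schensted row insertion, recording in Q the position of each new cell.

Insert 9: appended to row 1. P = [[9]].
Insert 7: 7 bumps 9 from row 1; 9 starts row 2. P = [[7], [9]].
Insert 4: 4 bumps 7 from row 1; 7 bumps 9 from row 2; 9 starts row 3. P = [[4], [7], [9]].
Insert 5: appended to row 1. P = [[4, 5], [7], [9]].
Insert 1: 1 bumps 4 from row 1; 4 bumps 7 from row 2; 7 bumps 9 from row 3; 9 starts row 4. P = [[1, 5], [4], [7], [9]].
Insert 3: 3 bumps 5 from row 1; 5 appends to row 2. P = [[1, 3], [4, 5], [7], [9]].
Insert 8: appended to row 1. P = [[1, 3, 8], [4, 5], [7], [9]].
Insert 2: 2 bumps 3 from row 1; 3 bumps 4 from row 2; 4 bumps 7 from row 3; 7 bumps 9 from row 4; 9 starts row 5. P = [[1, 2, 8], [3, 5], [4], [7], [9]].
Insert 6: 6 bumps 8 from row 1; 8 appends to row 2. P = [[1, 2, 6], [3, 5, 8], [4], [7], [9]].

So P = [[1, 2, 6], [3, 5, 8], [4], [7], [9]], Q = [[1, 4, 7], [2, 6, 9], [3], [5], [8]].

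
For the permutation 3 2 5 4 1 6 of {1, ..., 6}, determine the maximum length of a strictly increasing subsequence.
3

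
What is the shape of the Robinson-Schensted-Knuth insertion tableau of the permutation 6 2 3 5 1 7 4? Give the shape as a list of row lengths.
RSK row insertion gives P = [[1, 3, 4, 7], [2, 5], [6]], which has shape [4, 2, 1].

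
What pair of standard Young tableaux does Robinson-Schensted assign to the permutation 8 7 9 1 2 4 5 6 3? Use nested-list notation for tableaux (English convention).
Insert each entry of the permutation into P by Schensted row insertion, recording in Q the position of each new cell.

After inserting 8: P = [[8]].
After inserting 7: P = [[7], [8]].
After inserting 9: P = [[7, 9], [8]].
After inserting 1: P = [[1, 9], [7], [8]].
After inserting 2: P = [[1, 2], [7, 9], [8]].
After inserting 4: P = [[1, 2, 4], [7, 9], [8]].
After inserting 5: P = [[1, 2, 4, 5], [7, 9], [8]].
After inserting 6: P = [[1, 2, 4, 5, 6], [7, 9], [8]].
After inserting 3: P = [[1, 2, 3, 5, 6], [4, 9], [7], [8]].

So P = [[1, 2, 3, 5, 6], [4, 9], [7], [8]], Q = [[1, 3, 6, 7, 8], [2, 5], [4], [9]].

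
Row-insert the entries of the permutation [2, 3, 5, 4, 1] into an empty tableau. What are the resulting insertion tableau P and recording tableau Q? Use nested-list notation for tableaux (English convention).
Insert each entry of the permutation into P by Schensted row insertion, recording in Q the position of each new cell.

Insert 2: appended to row 1. P = [[2]].
Insert 3: appended to row 1. P = [[2, 3]].
Insert 5: appended to row 1. P = [[2, 3, 5]].
Insert 4: 4 bumps 5 from row 1; 5 starts row 2. P = [[2, 3, 4], [5]].
Insert 1: 1 bumps 2 from row 1; 2 bumps 5 from row 2; 5 starts row 3. P = [[1, 3, 4], [2], [5]].

So P = [[1, 3, 4], [2], [5]], Q = [[1, 2, 3], [4], [5]].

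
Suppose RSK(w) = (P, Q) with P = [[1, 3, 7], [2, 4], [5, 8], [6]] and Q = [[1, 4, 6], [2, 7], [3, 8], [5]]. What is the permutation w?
Reverse the RSK construction: for i from n down to 1, find the cell of Q containing i, remove the entry at that cell from P, and reverse-bump it up through P; the value ejected from row 1 is w(i).

Step i=8: Q has 8 at row 3, column 2; remove 8 from row 3 of P and reverse-bump: 8 enters row 2 and ejects 4; 4 enters row 1 and ejects 3. So w(8) = 3. P is now [[1, 4, 7], [2, 8], [5], [6]].
Step i=7: Q has 7 at row 2, column 2; remove 8 from row 2 of P and reverse-bump: 8 enters row 1 and ejects 7. So w(7) = 7. P is now [[1, 4, 8], [2], [5], [6]].
Step i=6: Q has 6 at row 1, column 3; remove that cell from P, ejecting 8. So w(6) = 8. P is now [[1, 4], [2], [5], [6]].
Step i=5: Q has 5 at row 4, column 1; remove 6 from row 4 of P and reverse-bump: 6 enters row 3 and ejects 5; 5 enters row 2 and ejects 2; 2 enters row 1 and ejects 1. So w(5) = 1. P is now [[2, 4], [5], [6]].
Step i=4: Q has 4 at row 1, column 2; remove that cell from P, ejecting 4. So w(4) = 4. P is now [[2], [5], [6]].
Step i=3: Q has 3 at row 3, column 1; remove 6 from row 3 of P and reverse-bump: 6 enters row 2 and ejects 5; 5 enters row 1 and ejects 2. So w(3) = 2. P is now [[5], [6]].
Step i=2: Q has 2 at row 2, column 1; remove 6 from row 2 of P and reverse-bump: 6 enters row 1 and ejects 5. So w(2) = 5. P is now [[6]].
Step i=1: Q has 1 at row 1, column 1; remove that cell from P, ejecting 6. So w(1) = 6. P is now [].

So w = 6 5 2 4 1 8 7 3.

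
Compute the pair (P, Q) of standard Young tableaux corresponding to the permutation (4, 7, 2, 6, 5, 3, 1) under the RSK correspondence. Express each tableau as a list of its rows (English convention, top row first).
P = [[1, 3], [2, 5], [4], [6], [7]], Q = [[1, 2], [3, 4], [5], [6], [7]]

Insert each entry of the permutation into P by Schensted row insertion, recording in Q the position of each new cell.

Insert 4: appended to row 1. P = [[4]].
Insert 7: appended to row 1. P = [[4, 7]].
Insert 2: 2 bumps 4 from row 1; 4 starts row 2. P = [[2, 7], [4]].
Insert 6: 6 bumps 7 from row 1; 7 appends to row 2. P = [[2, 6], [4, 7]].
Insert 5: 5 bumps 6 from row 1; 6 bumps 7 from row 2; 7 starts row 3. P = [[2, 5], [4, 6], [7]].
Insert 3: 3 bumps 5 from row 1; 5 bumps 6 from row 2; 6 bumps 7 from row 3; 7 starts row 4. P = [[2, 3], [4, 5], [6], [7]].
Insert 1: 1 bumps 2 from row 1; 2 bumps 4 from row 2; 4 bumps 6 from row 3; 6 bumps 7 from row 4; 7 starts row 5. P = [[1, 3], [2, 5], [4], [6], [7]].

So P = [[1, 3], [2, 5], [4], [6], [7]], Q = [[1, 2], [3, 4], [5], [6], [7]].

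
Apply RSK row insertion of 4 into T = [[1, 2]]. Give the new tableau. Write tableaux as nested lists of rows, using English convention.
4 is larger than every entry of row 1, so it is appended to row 1. The new tableau is [[1, 2, 4]].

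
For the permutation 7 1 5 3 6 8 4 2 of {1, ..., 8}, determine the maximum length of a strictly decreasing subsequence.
4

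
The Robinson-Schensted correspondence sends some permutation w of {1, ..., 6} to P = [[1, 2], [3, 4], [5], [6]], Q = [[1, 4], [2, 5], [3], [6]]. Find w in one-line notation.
6 3 1 5 4 2

Reverse RSK: for i = n, n-1, ..., 1, locate i in Q, remove the corresponding corner cell from P, and reverse-bump its entry up through P; the value ejected from row 1 is w(i).

So w = 6 3 1 5 4 2.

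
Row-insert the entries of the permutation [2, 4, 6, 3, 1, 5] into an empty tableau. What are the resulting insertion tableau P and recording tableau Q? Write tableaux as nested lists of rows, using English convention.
P = [[1, 3, 5], [2, 6], [4]], Q = [[1, 2, 3], [4, 6], [5]]

Insert each entry of the permutation into P by Schensted row insertion, recording in Q the position of each new cell.

Insert 2: appended to row 1. P = [[2]], Q = [[1]].
Insert 4: appended to row 1. P = [[2, 4]], Q = [[1, 2]].
Insert 6: appended to row 1. P = [[2, 4, 6]], Q = [[1, 2, 3]].
Insert 3: 3 bumps 4 from row 1; 4 starts row 2. P = [[2, 3, 6], [4]], Q = [[1, 2, 3], [4]].
Insert 1: 1 bumps 2 from row 1; 2 bumps 4 from row 2; 4 starts row 3. P = [[1, 3, 6], [2], [4]], Q = [[1, 2, 3], [4], [5]].
Insert 5: 5 bumps 6 from row 1; 6 appends to row 2. P = [[1, 3, 5], [2, 6], [4]], Q = [[1, 2, 3], [4, 6], [5]].

So P = [[1, 3, 5], [2, 6], [4]], Q = [[1, 2, 3], [4, 6], [5]].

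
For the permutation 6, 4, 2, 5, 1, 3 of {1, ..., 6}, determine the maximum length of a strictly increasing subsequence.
2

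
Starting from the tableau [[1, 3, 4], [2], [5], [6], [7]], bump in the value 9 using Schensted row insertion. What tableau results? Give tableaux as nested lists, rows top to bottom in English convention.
[[1, 3, 4, 9], [2], [5], [6], [7]]

9 is larger than every entry of row 1, so it is appended to row 1. The new tableau is [[1, 3, 4, 9], [2], [5], [6], [7]].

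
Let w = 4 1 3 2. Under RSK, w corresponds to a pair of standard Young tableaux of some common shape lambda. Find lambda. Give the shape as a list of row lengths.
[2, 1, 1]

Row-insert each entry into an empty tableau.

After inserting 4: P = [[4]].
After inserting 1: P = [[1], [4]].
After inserting 3: P = [[1, 3], [4]].
After inserting 2: P = [[1, 2], [3], [4]].

The final insertion tableau P = [[1, 2], [3], [4]] has shape [2, 1, 1].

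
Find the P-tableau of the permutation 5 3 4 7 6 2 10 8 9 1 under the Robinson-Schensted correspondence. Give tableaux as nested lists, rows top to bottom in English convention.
P = [[1, 4, 6, 8, 9], [2, 7, 10], [3], [5]]

Insert 5: appended to row 1. P = [[5]].
Insert 3: 3 bumps 5 from row 1; 5 starts row 2. P = [[3], [5]].
Insert 4: appended to row 1. P = [[3, 4], [5]].
Insert 7: appended to row 1. P = [[3, 4, 7], [5]].
Insert 6: 6 bumps 7 from row 1; 7 appends to row 2. P = [[3, 4, 6], [5, 7]].
Insert 2: 2 bumps 3 from row 1; 3 bumps 5 from row 2; 5 starts row 3. P = [[2, 4, 6], [3, 7], [5]].
Insert 10: appended to row 1. P = [[2, 4, 6, 10], [3, 7], [5]].
Insert 8: 8 bumps 10 from row 1; 10 appends to row 2. P = [[2, 4, 6, 8], [3, 7, 10], [5]].
Insert 9: appended to row 1. P = [[2, 4, 6, 8, 9], [3, 7, 10], [5]].
Insert 1: 1 bumps 2 from row 1; 2 bumps 3 from row 2; 3 bumps 5 from row 3; 5 starts row 4. P = [[1, 4, 6, 8, 9], [2, 7, 10], [3], [5]].

So P = [[1, 4, 6, 8, 9], [2, 7, 10], [3], [5]].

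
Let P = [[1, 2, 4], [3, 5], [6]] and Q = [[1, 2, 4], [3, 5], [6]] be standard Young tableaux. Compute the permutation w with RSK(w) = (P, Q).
Reverse RSK: for i = n, n-1, ..., 1, locate i in Q, remove the corresponding corner cell from P, and reverse-bump its entry up through P; the value ejected from row 1 is w(i).

So w = 1 3 2 6 5 4.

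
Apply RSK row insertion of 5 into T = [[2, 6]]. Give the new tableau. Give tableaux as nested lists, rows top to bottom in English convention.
[[2, 5], [6]]

In row 1, 5 replaces 6 (the leftmost entry greater than 5); 6 is bumped to row 2. 6 starts a new row 2. The new tableau is [[2, 5], [6]].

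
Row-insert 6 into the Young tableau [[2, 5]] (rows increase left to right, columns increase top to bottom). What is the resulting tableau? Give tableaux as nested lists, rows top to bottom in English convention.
[[2, 5, 6]]

6 is larger than every entry of row 1, so it is appended to row 1. The new tableau is [[2, 5, 6]].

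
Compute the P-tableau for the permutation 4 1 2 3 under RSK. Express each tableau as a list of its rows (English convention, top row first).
P = [[1, 2, 3], [4]]

Insert 4: appended to row 1. P = [[4]].
Insert 1: 1 bumps 4 from row 1; 4 starts row 2. P = [[1], [4]].
Insert 2: appended to row 1. P = [[1, 2], [4]].
Insert 3: appended to row 1. P = [[1, 2, 3], [4]].

So P = [[1, 2, 3], [4]].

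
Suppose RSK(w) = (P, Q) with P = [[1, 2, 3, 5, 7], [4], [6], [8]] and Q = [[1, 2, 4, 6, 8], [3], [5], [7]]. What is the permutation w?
1 8 2 6 4 5 3 7

Reverse the RSK construction: for i from n down to 1, find the cell of Q containing i, remove the entry at that cell from P, and reverse-bump it up through P; the value ejected from row 1 is w(i).

Step i=8: Q has 8 at row 1, column 5; remove that cell from P, ejecting 7. So w(8) = 7. P is now [[1, 2, 3, 5], [4], [6], [8]].
Step i=7: Q has 7 at row 4, column 1; remove 8 from row 4 of P and reverse-bump: 8 enters row 3 and ejects 6; 6 enters row 2 and ejects 4; 4 enters row 1 and ejects 3. So w(7) = 3. P is now [[1, 2, 4, 5], [6], [8]].
Step i=6: Q has 6 at row 1, column 4; remove that cell from P, ejecting 5. So w(6) = 5. P is now [[1, 2, 4], [6], [8]].
Step i=5: Q has 5 at row 3, column 1; remove 8 from row 3 of P and reverse-bump: 8 enters row 2 and ejects 6; 6 enters row 1 and ejects 4. So w(5) = 4. P is now [[1, 2, 6], [8]].
Step i=4: Q has 4 at row 1, column 3; remove that cell from P, ejecting 6. So w(4) = 6. P is now [[1, 2], [8]].
Step i=3: Q has 3 at row 2, column 1; remove 8 from row 2 of P and reverse-bump: 8 enters row 1 and ejects 2. So w(3) = 2. P is now [[1, 8]].
Step i=2: Q has 2 at row 1, column 2; remove that cell from P, ejecting 8. So w(2) = 8. P is now [[1]].
Step i=1: Q has 1 at row 1, column 1; remove that cell from P, ejecting 1. So w(1) = 1. P is now [].

So w = 1 8 2 6 4 5 3 7.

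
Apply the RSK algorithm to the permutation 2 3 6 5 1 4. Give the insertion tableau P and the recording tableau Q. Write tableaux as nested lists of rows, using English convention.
Insert each entry of the permutation into P by Schensted row insertion, recording in Q the position of each new cell.

Insert 2: appended to row 1. P = [[2]].
Insert 3: appended to row 1. P = [[2, 3]].
Insert 6: appended to row 1. P = [[2, 3, 6]].
Insert 5: 5 bumps 6 from row 1; 6 starts row 2. P = [[2, 3, 5], [6]].
Insert 1: 1 bumps 2 from row 1; 2 bumps 6 from row 2; 6 starts row 3. P = [[1, 3, 5], [2], [6]].
Insert 4: 4 bumps 5 from row 1; 5 appends to row 2. P = [[1, 3, 4], [2, 5], [6]].

So P = [[1, 3, 4], [2, 5], [6]], Q = [[1, 2, 3], [4, 6], [5]].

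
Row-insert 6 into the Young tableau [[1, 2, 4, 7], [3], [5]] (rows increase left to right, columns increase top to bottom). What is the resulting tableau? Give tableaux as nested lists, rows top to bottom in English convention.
[[1, 2, 4, 6], [3, 7], [5]]

In row 1, 6 replaces 7 (the leftmost entry greater than 6); 7 is bumped to row 2. 7 is appended to row 2. The new tableau is [[1, 2, 4, 6], [3, 7], [5]].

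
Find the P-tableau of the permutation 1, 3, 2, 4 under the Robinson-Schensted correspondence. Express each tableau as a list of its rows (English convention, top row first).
P = [[1, 2, 4], [3]]

Insert 1: appended to row 1. P = [[1]].
Insert 3: appended to row 1. P = [[1, 3]].
Insert 2: 2 bumps 3 from row 1; 3 starts row 2. P = [[1, 2], [3]].
Insert 4: appended to row 1. P = [[1, 2, 4], [3]].

So P = [[1, 2, 4], [3]].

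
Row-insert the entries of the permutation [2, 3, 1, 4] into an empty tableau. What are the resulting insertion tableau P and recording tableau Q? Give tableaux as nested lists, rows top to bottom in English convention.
P = [[1, 3, 4], [2]], Q = [[1, 2, 4], [3]]

Insert each entry of the permutation into P by Schensted row insertion, recording in Q the position of each new cell.

Insert 2: appended to row 1. P = [[2]].
Insert 3: appended to row 1. P = [[2, 3]].
Insert 1: 1 bumps 2 from row 1; 2 starts row 2. P = [[1, 3], [2]].
Insert 4: appended to row 1. P = [[1, 3, 4], [2]].

So P = [[1, 3, 4], [2]], Q = [[1, 2, 4], [3]].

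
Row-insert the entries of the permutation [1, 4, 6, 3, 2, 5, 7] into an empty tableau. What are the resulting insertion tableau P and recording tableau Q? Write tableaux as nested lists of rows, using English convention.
Insert each entry of the permutation into P by Schensted row insertion, recording in Q the position of each new cell.

Insert 1: appended to row 1. P = [[1]].
Insert 4: appended to row 1. P = [[1, 4]].
Insert 6: appended to row 1. P = [[1, 4, 6]].
Insert 3: 3 bumps 4 from row 1; 4 starts row 2. P = [[1, 3, 6], [4]].
Insert 2: 2 bumps 3 from row 1; 3 bumps 4 from row 2; 4 starts row 3. P = [[1, 2, 6], [3], [4]].
Insert 5: 5 bumps 6 from row 1; 6 appends to row 2. P = [[1, 2, 5], [3, 6], [4]].
Insert 7: appended to row 1. P = [[1, 2, 5, 7], [3, 6], [4]].

So P = [[1, 2, 5, 7], [3, 6], [4]], Q = [[1, 2, 3, 7], [4, 6], [5]].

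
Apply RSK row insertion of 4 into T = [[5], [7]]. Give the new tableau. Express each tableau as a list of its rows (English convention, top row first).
In row 1, 4 replaces 5 (the leftmost entry greater than 4); 5 is bumped to row 2. In row 2, 5 replaces 7 (the leftmost entry greater than 5); 7 is bumped to row 3. 7 starts a new row 3. The new tableau is [[4], [5], [7]].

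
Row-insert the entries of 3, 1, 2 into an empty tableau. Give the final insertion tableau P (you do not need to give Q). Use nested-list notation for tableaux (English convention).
P = [[1, 2], [3]]

Insert 3: appended to row 1. P = [[3]].
Insert 1: 1 bumps 3 from row 1; 3 starts row 2. P = [[1], [3]].
Insert 2: appended to row 1. P = [[1, 2], [3]].

So P = [[1, 2], [3]].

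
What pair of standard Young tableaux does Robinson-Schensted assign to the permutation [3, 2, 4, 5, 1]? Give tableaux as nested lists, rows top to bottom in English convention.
Insert each entry of the permutation into P by Schensted row insertion, recording in Q the position of each new cell.

Insert 3: appended to row 1. P = [[3]].
Insert 2: 2 bumps 3 from row 1; 3 starts row 2. P = [[2], [3]].
Insert 4: appended to row 1. P = [[2, 4], [3]].
Insert 5: appended to row 1. P = [[2, 4, 5], [3]].
Insert 1: 1 bumps 2 from row 1; 2 bumps 3 from row 2; 3 starts row 3. P = [[1, 4, 5], [2], [3]].

So P = [[1, 4, 5], [2], [3]], Q = [[1, 3, 4], [2], [5]].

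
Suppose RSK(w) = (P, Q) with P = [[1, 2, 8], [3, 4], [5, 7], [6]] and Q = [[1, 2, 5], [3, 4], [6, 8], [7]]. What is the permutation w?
Reverse the RSK construction: for i from n down to 1, find the cell of Q containing i, remove the entry at that cell from P, and reverse-bump it up through P; the value ejected from row 1 is w(i).

Step i=8: Q has 8 at row 3, column 2; remove 7 from row 3 of P and reverse-bump: 7 enters row 2 and ejects 4; 4 enters row 1 and ejects 2. So w(8) = 2. P is now [[1, 4, 8], [3, 7], [5], [6]].
Step i=7: Q has 7 at row 4, column 1; remove 6 from row 4 of P and reverse-bump: 6 enters row 3 and ejects 5; 5 enters row 2 and ejects 3; 3 enters row 1 and ejects 1. So w(7) = 1. P is now [[3, 4, 8], [5, 7], [6]].
Step i=6: Q has 6 at row 3, column 1; remove 6 from row 3 of P and reverse-bump: 6 enters row 2 and ejects 5; 5 enters row 1 and ejects 4. So w(6) = 4. P is now [[3, 5, 8], [6, 7]].
Step i=5: Q has 5 at row 1, column 3; remove that cell from P, ejecting 8. So w(5) = 8. P is now [[3, 5], [6, 7]].
Step i=4: Q has 4 at row 2, column 2; remove 7 from row 2 of P and reverse-bump: 7 enters row 1 and ejects 5. So w(4) = 5. P is now [[3, 7], [6]].
Step i=3: Q has 3 at row 2, column 1; remove 6 from row 2 of P and reverse-bump: 6 enters row 1 and ejects 3. So w(3) = 3. P is now [[6, 7]].
Step i=2: Q has 2 at row 1, column 2; remove that cell from P, ejecting 7. So w(2) = 7. P is now [[6]].
Step i=1: Q has 1 at row 1, column 1; remove that cell from P, ejecting 6. So w(1) = 6. P is now [].

So w = 6 7 3 5 8 4 1 2.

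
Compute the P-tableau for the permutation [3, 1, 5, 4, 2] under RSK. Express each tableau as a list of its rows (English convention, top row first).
P = [[1, 2], [3, 4], [5]]

After inserting 3: P = [[3]].
After inserting 1: P = [[1], [3]].
After inserting 5: P = [[1, 5], [3]].
After inserting 4: P = [[1, 4], [3, 5]].
After inserting 2: P = [[1, 2], [3, 4], [5]].

So P = [[1, 2], [3, 4], [5]].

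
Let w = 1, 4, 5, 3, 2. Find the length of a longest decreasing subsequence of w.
3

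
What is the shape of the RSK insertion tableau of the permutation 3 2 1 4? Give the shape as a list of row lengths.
[2, 1, 1]

Row-insert each entry into an empty tableau.

After inserting 3: P = [[3]].
After inserting 2: P = [[2], [3]].
After inserting 1: P = [[1], [2], [3]].
After inserting 4: P = [[1, 4], [2], [3]].

The final insertion tableau P = [[1, 4], [2], [3]] has shape [2, 1, 1].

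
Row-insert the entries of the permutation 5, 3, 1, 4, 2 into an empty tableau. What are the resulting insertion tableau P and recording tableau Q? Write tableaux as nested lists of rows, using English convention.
P = [[1, 2], [3, 4], [5]], Q = [[1, 4], [2, 5], [3]]

Insert each entry of the permutation into P by Schensted row insertion, recording in Q the position of each new cell.

Insert 5: appended to row 1. P = [[5]], Q = [[1]].
Insert 3: 3 bumps 5 from row 1; 5 starts row 2. P = [[3], [5]], Q = [[1], [2]].
Insert 1: 1 bumps 3 from row 1; 3 bumps 5 from row 2; 5 starts row 3. P = [[1], [3], [5]], Q = [[1], [2], [3]].
Insert 4: appended to row 1. P = [[1, 4], [3], [5]], Q = [[1, 4], [2], [3]].
Insert 2: 2 bumps 4 from row 1; 4 appends to row 2. P = [[1, 2], [3, 4], [5]], Q = [[1, 4], [2, 5], [3]].

So P = [[1, 2], [3, 4], [5]], Q = [[1, 4], [2, 5], [3]].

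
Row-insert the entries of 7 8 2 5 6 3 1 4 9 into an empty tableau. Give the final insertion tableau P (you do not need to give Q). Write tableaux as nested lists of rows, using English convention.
P = [[1, 3, 4, 9], [2, 6], [5, 8], [7]]

Insert 7: appended to row 1. P = [[7]].
Insert 8: appended to row 1. P = [[7, 8]].
Insert 2: 2 bumps 7 from row 1; 7 starts row 2. P = [[2, 8], [7]].
Insert 5: 5 bumps 8 from row 1; 8 appends to row 2. P = [[2, 5], [7, 8]].
Insert 6: appended to row 1. P = [[2, 5, 6], [7, 8]].
Insert 3: 3 bumps 5 from row 1; 5 bumps 7 from row 2; 7 starts row 3. P = [[2, 3, 6], [5, 8], [7]].
Insert 1: 1 bumps 2 from row 1; 2 bumps 5 from row 2; 5 bumps 7 from row 3; 7 starts row 4. P = [[1, 3, 6], [2, 8], [5], [7]].
Insert 4: 4 bumps 6 from row 1; 6 bumps 8 from row 2; 8 appends to row 3. P = [[1, 3, 4], [2, 6], [5, 8], [7]].
Insert 9: appended to row 1. P = [[1, 3, 4, 9], [2, 6], [5, 8], [7]].

So P = [[1, 3, 4, 9], [2, 6], [5, 8], [7]].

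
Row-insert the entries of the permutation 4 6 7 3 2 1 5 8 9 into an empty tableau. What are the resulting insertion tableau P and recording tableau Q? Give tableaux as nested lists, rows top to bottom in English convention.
P = [[1, 5, 7, 8, 9], [2, 6], [3], [4]], Q = [[1, 2, 3, 8, 9], [4, 7], [5], [6]]

Insert each entry of the permutation into P by Schensted row insertion, recording in Q the position of each new cell.

Insert 4: appended to row 1. P = [[4]].
Insert 6: appended to row 1. P = [[4, 6]].
Insert 7: appended to row 1. P = [[4, 6, 7]].
Insert 3: 3 bumps 4 from row 1; 4 starts row 2. P = [[3, 6, 7], [4]].
Insert 2: 2 bumps 3 from row 1; 3 bumps 4 from row 2; 4 starts row 3. P = [[2, 6, 7], [3], [4]].
Insert 1: 1 bumps 2 from row 1; 2 bumps 3 from row 2; 3 bumps 4 from row 3; 4 starts row 4. P = [[1, 6, 7], [2], [3], [4]].
Insert 5: 5 bumps 6 from row 1; 6 appends to row 2. P = [[1, 5, 7], [2, 6], [3], [4]].
Insert 8: appended to row 1. P = [[1, 5, 7, 8], [2, 6], [3], [4]].
Insert 9: appended to row 1. P = [[1, 5, 7, 8, 9], [2, 6], [3], [4]].

So P = [[1, 5, 7, 8, 9], [2, 6], [3], [4]], Q = [[1, 2, 3, 8, 9], [4, 7], [5], [6]].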